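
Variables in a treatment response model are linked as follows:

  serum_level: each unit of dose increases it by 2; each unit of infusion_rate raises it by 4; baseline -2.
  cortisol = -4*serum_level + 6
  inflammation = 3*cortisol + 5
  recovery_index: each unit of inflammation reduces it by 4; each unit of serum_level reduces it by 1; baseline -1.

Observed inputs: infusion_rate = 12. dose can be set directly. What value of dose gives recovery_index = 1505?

dose = -6

Substituting into the serum_level equation gives serum_level = 2*dose + 46.
Substituting into the cortisol equation gives cortisol = -8*dose - 178.
Substituting into the inflammation equation gives inflammation = -24*dose - 529.
Substituting into the recovery_index equation gives recovery_index = 94*dose + 2069.
Solve 94*dose + 2069 = 1505: dose = (1505 - 2069) / 94 = -6.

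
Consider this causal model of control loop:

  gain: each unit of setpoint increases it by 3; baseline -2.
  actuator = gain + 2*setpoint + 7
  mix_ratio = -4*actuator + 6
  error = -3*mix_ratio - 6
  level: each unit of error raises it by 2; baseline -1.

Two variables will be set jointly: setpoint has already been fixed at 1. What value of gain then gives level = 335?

With setpoint held at 1:
Intervening on gain fixes its value directly, overriding its dependence on setpoint.
Substituting into the actuator equation gives actuator = gain + 9.
So mix_ratio = -4*gain - 30.
Substituting into the error equation gives error = 12*gain + 84.
Substituting into the level equation gives level = 24*gain + 167.
Solve 24*gain + 167 = 335: gain = (335 - 167) / 24 = 7.

gain = 7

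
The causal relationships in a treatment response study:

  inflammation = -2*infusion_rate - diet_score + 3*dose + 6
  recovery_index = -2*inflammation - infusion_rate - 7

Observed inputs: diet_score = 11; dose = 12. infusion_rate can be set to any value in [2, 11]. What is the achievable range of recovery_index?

-63 to -36

Substituting into the inflammation equation gives inflammation = -2*infusion_rate + 31.
Substituting into the recovery_index equation gives recovery_index = 3*infusion_rate - 69.
Linear in infusion_rate, so extremes are at the endpoints: infusion_rate = 2 gives recovery_index = -63; infusion_rate = 11 gives recovery_index = -36.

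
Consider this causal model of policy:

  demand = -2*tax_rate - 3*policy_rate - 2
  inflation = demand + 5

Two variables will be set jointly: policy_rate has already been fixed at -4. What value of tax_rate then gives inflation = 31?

With policy_rate held at -4:
Substituting into the demand equation gives demand = -2*tax_rate + 10.
This gives inflation = -2*tax_rate + 15.
Solve -2*tax_rate + 15 = 31: tax_rate = (31 - 15) / -2 = -8.

tax_rate = -8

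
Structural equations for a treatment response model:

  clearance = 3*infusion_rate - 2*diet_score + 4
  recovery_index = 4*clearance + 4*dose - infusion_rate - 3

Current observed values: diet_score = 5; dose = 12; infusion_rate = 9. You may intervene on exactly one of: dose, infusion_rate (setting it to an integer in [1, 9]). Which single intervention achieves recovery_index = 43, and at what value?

set infusion_rate = 2

Intervening on dose: recovery_index = 4*dose + 72. Reaching 43 requires dose = -29/4, not an integer.
Intervening on infusion_rate: with other inputs at their observed values, recovery_index = 11*infusion_rate + 21. Solving for 43 gives infusion_rate = 2, within [1, 9].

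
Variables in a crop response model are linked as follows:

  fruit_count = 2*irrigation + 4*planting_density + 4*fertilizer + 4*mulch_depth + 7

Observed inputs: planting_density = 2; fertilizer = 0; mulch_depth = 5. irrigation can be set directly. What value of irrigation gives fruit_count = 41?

Substituting into the fruit_count equation gives fruit_count = 2*irrigation + 35.
Solve 2*irrigation + 35 = 41: irrigation = (41 - 35) / 2 = 3.

irrigation = 3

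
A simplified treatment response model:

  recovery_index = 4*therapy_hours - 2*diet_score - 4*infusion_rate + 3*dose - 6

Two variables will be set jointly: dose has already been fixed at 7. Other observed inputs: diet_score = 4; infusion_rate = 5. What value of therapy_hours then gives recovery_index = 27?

therapy_hours = 10

With dose held at 7:
Substituting into the recovery_index equation gives recovery_index = 4*therapy_hours - 13.
Solve 4*therapy_hours - 13 = 27: therapy_hours = (27 + 13) / 4 = 10.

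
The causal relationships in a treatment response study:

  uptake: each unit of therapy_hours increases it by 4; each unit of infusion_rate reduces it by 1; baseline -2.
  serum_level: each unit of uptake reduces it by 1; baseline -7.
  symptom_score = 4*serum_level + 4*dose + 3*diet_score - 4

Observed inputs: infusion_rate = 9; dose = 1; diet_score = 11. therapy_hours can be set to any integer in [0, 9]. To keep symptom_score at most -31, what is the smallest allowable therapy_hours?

therapy_hours = 5

Substituting into the uptake equation gives uptake = 4*therapy_hours - 11.
Substituting into the serum_level equation gives serum_level = -4*therapy_hours + 4.
Substituting into the symptom_score equation gives symptom_score = -16*therapy_hours + 49.
Require -16*therapy_hours + 49 ≤ -31, so therapy_hours ≥ 5.
The smallest integer in [0, 9] satisfying this is 5.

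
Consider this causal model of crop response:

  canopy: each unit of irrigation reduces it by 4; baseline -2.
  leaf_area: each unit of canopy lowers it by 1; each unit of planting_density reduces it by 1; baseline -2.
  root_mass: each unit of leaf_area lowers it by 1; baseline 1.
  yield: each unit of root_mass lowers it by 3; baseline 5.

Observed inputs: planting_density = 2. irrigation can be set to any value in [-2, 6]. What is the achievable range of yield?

Substituting into the leaf_area equation gives leaf_area = 4*irrigation - 2.
Substituting into the root_mass equation gives root_mass = -4*irrigation + 3.
So yield = 12*irrigation - 4.
Linear in irrigation, so extremes are at the endpoints: irrigation = -2 gives yield = -28; irrigation = 6 gives yield = 68.

-28 to 68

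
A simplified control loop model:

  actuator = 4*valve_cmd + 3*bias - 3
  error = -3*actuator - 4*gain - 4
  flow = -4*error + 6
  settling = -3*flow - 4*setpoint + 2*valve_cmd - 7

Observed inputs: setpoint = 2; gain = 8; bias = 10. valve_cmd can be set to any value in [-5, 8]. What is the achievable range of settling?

-2573 to -727

Substituting into the actuator equation gives actuator = 4*valve_cmd + 27.
error becomes -12*valve_cmd - 117.
This gives flow = 48*valve_cmd + 474.
settling becomes -142*valve_cmd - 1437.
Linear in valve_cmd, so extremes are at the endpoints: valve_cmd = -5 gives settling = -727; valve_cmd = 8 gives settling = -2573.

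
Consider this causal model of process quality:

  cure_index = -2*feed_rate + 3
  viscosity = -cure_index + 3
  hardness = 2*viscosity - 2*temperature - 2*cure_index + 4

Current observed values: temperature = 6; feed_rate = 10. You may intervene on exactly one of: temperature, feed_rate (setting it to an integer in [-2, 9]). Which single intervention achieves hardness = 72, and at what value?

set temperature = 3

Intervening on temperature: with other inputs at their observed values, hardness = -2*temperature + 78. Solving for 72 gives temperature = 3, within [-2, 9].
Intervening on feed_rate: hardness = 8*feed_rate - 14. Reaching 72 requires feed_rate = 43/4, not an integer.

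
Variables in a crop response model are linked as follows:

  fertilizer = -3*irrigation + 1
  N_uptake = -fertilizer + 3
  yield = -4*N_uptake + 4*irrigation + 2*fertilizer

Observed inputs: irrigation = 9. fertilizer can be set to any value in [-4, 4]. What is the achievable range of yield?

Intervening on fertilizer fixes its value directly, overriding its dependence on irrigation.
Substituting into the yield equation gives yield = 6*fertilizer + 24.
Linear in fertilizer, so extremes are at the endpoints: fertilizer = -4 gives yield = 0; fertilizer = 4 gives yield = 48.

0 to 48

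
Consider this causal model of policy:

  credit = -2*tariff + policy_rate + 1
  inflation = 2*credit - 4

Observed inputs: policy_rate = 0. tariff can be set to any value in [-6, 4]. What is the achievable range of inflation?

Substituting into the credit equation gives credit = -2*tariff + 1.
Substituting into the inflation equation gives inflation = -4*tariff - 2.
Linear in tariff, so extremes are at the endpoints: tariff = -6 gives inflation = 22; tariff = 4 gives inflation = -18.

-18 to 22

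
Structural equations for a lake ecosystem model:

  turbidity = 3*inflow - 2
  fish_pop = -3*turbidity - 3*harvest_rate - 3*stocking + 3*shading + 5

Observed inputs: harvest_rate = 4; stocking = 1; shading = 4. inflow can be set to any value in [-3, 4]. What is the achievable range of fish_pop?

Substituting into the fish_pop equation gives fish_pop = -9*inflow + 8.
Linear in inflow, so extremes are at the endpoints: inflow = -3 gives fish_pop = 35; inflow = 4 gives fish_pop = -28.

-28 to 35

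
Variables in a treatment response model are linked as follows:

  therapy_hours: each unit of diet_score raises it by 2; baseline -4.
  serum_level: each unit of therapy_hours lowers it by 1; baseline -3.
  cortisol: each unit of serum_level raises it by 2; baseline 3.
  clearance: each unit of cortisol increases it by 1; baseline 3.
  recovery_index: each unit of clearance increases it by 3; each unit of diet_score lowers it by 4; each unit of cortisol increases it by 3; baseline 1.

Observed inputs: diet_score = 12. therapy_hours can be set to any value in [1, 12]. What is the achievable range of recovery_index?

-200 to -68

Intervening on therapy_hours fixes its value directly, overriding its dependence on diet_score.
Substituting into the cortisol equation gives cortisol = -2*therapy_hours - 3.
clearance becomes -2*therapy_hours.
So recovery_index = -12*therapy_hours - 56.
Linear in therapy_hours, so extremes are at the endpoints: therapy_hours = 1 gives recovery_index = -68; therapy_hours = 12 gives recovery_index = -200.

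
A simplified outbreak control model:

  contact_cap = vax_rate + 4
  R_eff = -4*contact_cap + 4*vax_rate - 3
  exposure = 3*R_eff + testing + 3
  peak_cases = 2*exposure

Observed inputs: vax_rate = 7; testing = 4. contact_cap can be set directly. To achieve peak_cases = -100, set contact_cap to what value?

contact_cap = 11

Intervening on contact_cap fixes its value directly, overriding its dependence on vax_rate.
Substituting into the R_eff equation gives R_eff = -4*contact_cap + 25.
So exposure = -12*contact_cap + 82.
Substituting into the peak_cases equation gives peak_cases = -24*contact_cap + 164.
Solve -24*contact_cap + 164 = -100: contact_cap = (-100 - 164) / -24 = 11.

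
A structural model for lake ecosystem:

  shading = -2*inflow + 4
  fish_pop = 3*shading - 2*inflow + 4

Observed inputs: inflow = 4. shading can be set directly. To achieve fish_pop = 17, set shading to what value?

Intervening on shading fixes its value directly, overriding its dependence on inflow.
Substituting into the fish_pop equation gives fish_pop = 3*shading - 4.
Solve 3*shading - 4 = 17: shading = (17 + 4) / 3 = 7.

shading = 7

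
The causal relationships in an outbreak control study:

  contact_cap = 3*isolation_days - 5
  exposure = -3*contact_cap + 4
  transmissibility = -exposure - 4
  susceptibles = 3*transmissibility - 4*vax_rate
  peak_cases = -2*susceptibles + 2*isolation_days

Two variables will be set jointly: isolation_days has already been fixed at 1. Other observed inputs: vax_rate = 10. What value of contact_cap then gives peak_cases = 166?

With isolation_days held at 1:
Intervening on contact_cap fixes its value directly, overriding its dependence on isolation_days.
Substituting into the transmissibility equation gives transmissibility = 3*contact_cap - 8.
Substituting into the susceptibles equation gives susceptibles = 9*contact_cap - 64.
peak_cases becomes -18*contact_cap + 130.
Solve -18*contact_cap + 130 = 166: contact_cap = (166 - 130) / -18 = -2.

contact_cap = -2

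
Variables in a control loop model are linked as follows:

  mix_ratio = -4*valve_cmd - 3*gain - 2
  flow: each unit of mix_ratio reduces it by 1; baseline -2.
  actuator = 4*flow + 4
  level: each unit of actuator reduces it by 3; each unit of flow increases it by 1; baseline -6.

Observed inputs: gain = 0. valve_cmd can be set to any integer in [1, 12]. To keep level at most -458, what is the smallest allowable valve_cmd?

valve_cmd = 10

Substituting into the mix_ratio equation gives mix_ratio = -4*valve_cmd - 2.
So flow = 4*valve_cmd.
Substituting into the actuator equation gives actuator = 16*valve_cmd + 4.
Substituting into the level equation gives level = -44*valve_cmd - 18.
Require -44*valve_cmd - 18 ≤ -458, so valve_cmd ≥ 10.
The smallest integer in [1, 12] satisfying this is 10.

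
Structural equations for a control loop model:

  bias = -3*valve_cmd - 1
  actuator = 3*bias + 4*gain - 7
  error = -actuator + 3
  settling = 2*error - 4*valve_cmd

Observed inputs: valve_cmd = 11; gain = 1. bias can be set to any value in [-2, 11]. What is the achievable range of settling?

Intervening on bias fixes its value directly, overriding its dependence on valve_cmd.
Substituting into the actuator equation gives actuator = 3*bias - 3.
error becomes -3*bias + 6.
Substituting into the settling equation gives settling = -6*bias - 32.
Linear in bias, so extremes are at the endpoints: bias = -2 gives settling = -20; bias = 11 gives settling = -98.

-98 to -20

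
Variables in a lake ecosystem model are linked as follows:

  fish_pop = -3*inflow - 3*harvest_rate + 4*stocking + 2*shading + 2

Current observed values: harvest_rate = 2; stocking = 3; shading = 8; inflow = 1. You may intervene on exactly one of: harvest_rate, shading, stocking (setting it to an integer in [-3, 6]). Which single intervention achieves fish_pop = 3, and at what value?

Intervening on harvest_rate: fish_pop = -3*harvest_rate + 27. Reaching 3 requires harvest_rate = 8, outside [-3, 6].
Intervening on shading: with other inputs at their observed values, fish_pop = 2*shading + 5. Solving for 3 gives shading = -1, within [-3, 6].
Intervening on stocking: fish_pop = 4*stocking + 9. Reaching 3 requires stocking = -3/2, not an integer.

set shading = -1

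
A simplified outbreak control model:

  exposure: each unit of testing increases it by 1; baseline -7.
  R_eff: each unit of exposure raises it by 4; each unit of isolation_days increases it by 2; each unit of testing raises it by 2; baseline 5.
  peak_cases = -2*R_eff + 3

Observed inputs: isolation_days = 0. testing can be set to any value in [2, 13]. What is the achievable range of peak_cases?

-107 to 25

Substituting into the R_eff equation gives R_eff = 6*testing - 23.
Substituting into the peak_cases equation gives peak_cases = -12*testing + 49.
Linear in testing, so extremes are at the endpoints: testing = 2 gives peak_cases = 25; testing = 13 gives peak_cases = -107.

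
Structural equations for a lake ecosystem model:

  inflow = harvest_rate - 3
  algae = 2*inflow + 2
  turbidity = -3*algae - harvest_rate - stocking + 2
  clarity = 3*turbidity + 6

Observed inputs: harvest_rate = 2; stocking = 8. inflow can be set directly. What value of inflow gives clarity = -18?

Intervening on inflow fixes its value directly, overriding its dependence on harvest_rate.
Substituting into the turbidity equation gives turbidity = -6*inflow - 14.
So clarity = -18*inflow - 36.
Solve -18*inflow - 36 = -18: inflow = (-18 + 36) / -18 = -1.

inflow = -1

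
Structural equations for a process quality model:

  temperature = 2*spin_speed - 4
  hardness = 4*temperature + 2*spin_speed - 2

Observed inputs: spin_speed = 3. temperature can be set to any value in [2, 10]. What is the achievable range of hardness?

12 to 44

Intervening on temperature fixes its value directly, overriding its dependence on spin_speed.
Substituting into the hardness equation gives hardness = 4*temperature + 4.
Linear in temperature, so extremes are at the endpoints: temperature = 2 gives hardness = 12; temperature = 10 gives hardness = 44.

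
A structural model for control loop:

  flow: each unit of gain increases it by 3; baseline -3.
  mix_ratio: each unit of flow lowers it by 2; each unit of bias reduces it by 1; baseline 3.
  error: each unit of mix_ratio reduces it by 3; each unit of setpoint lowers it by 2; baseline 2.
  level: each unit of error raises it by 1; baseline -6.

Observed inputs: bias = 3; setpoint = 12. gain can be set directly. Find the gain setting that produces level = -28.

Substituting into the mix_ratio equation gives mix_ratio = -6*gain + 6.
Substituting into the error equation gives error = 18*gain - 40.
level becomes 18*gain - 46.
Solve 18*gain - 46 = -28: gain = (-28 + 46) / 18 = 1.

gain = 1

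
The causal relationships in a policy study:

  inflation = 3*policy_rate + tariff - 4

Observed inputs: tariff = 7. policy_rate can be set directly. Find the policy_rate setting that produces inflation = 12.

Substituting into the inflation equation gives inflation = 3*policy_rate + 3.
Solve 3*policy_rate + 3 = 12: policy_rate = (12 - 3) / 3 = 3.

policy_rate = 3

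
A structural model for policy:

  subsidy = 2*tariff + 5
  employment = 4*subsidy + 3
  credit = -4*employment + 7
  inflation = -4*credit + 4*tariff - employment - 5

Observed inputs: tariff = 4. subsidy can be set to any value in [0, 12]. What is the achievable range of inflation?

28 to 748

Intervening on subsidy fixes its value directly, overriding its dependence on tariff.
Substituting into the credit equation gives credit = -16*subsidy - 5.
Substituting into the inflation equation gives inflation = 60*subsidy + 28.
Linear in subsidy, so extremes are at the endpoints: subsidy = 0 gives inflation = 28; subsidy = 12 gives inflation = 748.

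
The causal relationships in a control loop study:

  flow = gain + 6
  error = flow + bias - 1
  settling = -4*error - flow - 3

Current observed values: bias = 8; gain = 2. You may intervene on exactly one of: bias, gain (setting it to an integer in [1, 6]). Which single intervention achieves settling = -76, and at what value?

Intervening on bias: settling = -4*bias - 39. Reaching -76 requires bias = 37/4, not an integer.
Intervening on gain: with other inputs at their observed values, settling = -5*gain - 61. Solving for -76 gives gain = 3, within [1, 6].

set gain = 3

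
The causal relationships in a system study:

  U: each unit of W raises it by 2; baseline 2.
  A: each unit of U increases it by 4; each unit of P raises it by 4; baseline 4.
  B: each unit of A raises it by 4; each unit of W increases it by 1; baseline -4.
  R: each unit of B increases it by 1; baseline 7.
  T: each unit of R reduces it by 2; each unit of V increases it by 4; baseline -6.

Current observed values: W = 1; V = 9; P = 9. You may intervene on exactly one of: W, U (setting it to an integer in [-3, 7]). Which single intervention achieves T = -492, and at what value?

Intervening on W: with other inputs at their observed values, T = -66*W - 360. Solving for -492 gives W = 2, within [-3, 7].
Intervening on U: T = -32*U - 298. Reaching -492 requires U = 97/16, not an integer.

set W = 2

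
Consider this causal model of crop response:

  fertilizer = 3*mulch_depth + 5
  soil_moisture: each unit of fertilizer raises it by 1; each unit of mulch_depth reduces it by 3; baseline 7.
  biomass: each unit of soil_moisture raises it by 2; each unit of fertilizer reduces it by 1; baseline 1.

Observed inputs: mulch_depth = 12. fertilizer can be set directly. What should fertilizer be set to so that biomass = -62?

fertilizer = -5

Intervening on fertilizer fixes its value directly, overriding its dependence on mulch_depth.
Substituting into the soil_moisture equation gives soil_moisture = fertilizer - 29.
Substituting into the biomass equation gives biomass = fertilizer - 57.
Solve fertilizer - 57 = -62: fertilizer = (-62 + 57) / 1 = -5.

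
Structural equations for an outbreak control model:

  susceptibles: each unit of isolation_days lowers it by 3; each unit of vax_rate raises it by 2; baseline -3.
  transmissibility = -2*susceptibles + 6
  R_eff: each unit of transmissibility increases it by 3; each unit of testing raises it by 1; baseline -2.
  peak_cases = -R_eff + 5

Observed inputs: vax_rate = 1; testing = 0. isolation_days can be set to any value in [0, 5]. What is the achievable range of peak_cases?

Substituting into the susceptibles equation gives susceptibles = -3*isolation_days - 1.
So transmissibility = 6*isolation_days + 8.
Substituting into the R_eff equation gives R_eff = 18*isolation_days + 22.
Substituting into the peak_cases equation gives peak_cases = -18*isolation_days - 17.
Linear in isolation_days, so extremes are at the endpoints: isolation_days = 0 gives peak_cases = -17; isolation_days = 5 gives peak_cases = -107.

-107 to -17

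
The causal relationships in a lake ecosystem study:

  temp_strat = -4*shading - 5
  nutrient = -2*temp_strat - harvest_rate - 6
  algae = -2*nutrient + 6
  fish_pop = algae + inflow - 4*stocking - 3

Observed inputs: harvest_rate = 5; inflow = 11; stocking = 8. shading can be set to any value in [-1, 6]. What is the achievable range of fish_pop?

Substituting into the nutrient equation gives nutrient = 8*shading - 1.
Substituting into the algae equation gives algae = -16*shading + 8.
So fish_pop = -16*shading - 16.
Linear in shading, so extremes are at the endpoints: shading = -1 gives fish_pop = 0; shading = 6 gives fish_pop = -112.

-112 to 0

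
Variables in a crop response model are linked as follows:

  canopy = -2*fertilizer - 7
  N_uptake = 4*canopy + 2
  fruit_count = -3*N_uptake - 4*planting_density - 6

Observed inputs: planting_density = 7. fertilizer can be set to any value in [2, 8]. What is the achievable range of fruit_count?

92 to 236

Substituting into the N_uptake equation gives N_uptake = -8*fertilizer - 26.
So fruit_count = 24*fertilizer + 44.
Linear in fertilizer, so extremes are at the endpoints: fertilizer = 2 gives fruit_count = 92; fertilizer = 8 gives fruit_count = 236.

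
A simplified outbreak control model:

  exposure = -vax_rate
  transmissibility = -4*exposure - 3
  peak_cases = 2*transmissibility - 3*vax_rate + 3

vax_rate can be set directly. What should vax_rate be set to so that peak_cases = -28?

Substituting into the transmissibility equation gives transmissibility = 4*vax_rate - 3.
Substituting into the peak_cases equation gives peak_cases = 5*vax_rate - 3.
Solve 5*vax_rate - 3 = -28: vax_rate = (-28 + 3) / 5 = -5.

vax_rate = -5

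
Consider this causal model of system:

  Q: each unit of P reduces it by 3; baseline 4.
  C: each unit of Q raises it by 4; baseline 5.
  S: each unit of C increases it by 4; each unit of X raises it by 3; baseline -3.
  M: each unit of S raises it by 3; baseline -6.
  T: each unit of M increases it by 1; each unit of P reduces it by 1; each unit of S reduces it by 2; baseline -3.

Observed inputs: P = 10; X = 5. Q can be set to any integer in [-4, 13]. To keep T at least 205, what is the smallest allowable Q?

Q = 12

Intervening on Q fixes its value directly, overriding its dependence on P.
Substituting into the S equation gives S = 16*Q + 32.
Substituting into the M equation gives M = 48*Q + 90.
Substituting into the T equation gives T = 16*Q + 13.
Require 16*Q + 13 ≥ 205, so Q ≥ 12.
The smallest integer in [-4, 13] satisfying this is 12.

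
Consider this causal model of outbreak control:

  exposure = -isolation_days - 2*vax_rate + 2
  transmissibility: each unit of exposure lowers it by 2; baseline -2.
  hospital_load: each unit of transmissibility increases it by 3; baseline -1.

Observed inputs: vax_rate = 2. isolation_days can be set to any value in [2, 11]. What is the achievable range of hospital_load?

17 to 71

Substituting into the exposure equation gives exposure = -isolation_days - 2.
transmissibility becomes 2*isolation_days + 2.
So hospital_load = 6*isolation_days + 5.
Linear in isolation_days, so extremes are at the endpoints: isolation_days = 2 gives hospital_load = 17; isolation_days = 11 gives hospital_load = 71.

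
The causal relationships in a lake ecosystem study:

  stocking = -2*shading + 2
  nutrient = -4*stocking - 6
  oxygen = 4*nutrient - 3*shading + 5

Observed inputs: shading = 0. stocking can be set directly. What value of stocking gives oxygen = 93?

stocking = -7

Intervening on stocking fixes its value directly, overriding its dependence on shading.
Substituting into the oxygen equation gives oxygen = -16*stocking - 19.
Solve -16*stocking - 19 = 93: stocking = (93 + 19) / -16 = -7.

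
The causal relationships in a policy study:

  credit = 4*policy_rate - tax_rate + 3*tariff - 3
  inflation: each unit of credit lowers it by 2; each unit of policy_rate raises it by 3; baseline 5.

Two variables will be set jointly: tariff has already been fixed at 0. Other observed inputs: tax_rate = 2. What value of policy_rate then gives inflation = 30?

policy_rate = -3

With tariff held at 0:
Substituting into the credit equation gives credit = 4*policy_rate - 5.
So inflation = -5*policy_rate + 15.
Solve -5*policy_rate + 15 = 30: policy_rate = (30 - 15) / -5 = -3.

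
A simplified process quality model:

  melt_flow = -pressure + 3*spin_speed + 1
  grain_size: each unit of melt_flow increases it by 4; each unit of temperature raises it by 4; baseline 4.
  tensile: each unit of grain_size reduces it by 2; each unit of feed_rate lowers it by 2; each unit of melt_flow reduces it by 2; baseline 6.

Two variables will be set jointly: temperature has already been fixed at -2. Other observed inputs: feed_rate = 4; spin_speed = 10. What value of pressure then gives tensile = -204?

With temperature held at -2:
Substituting into the melt_flow equation gives melt_flow = -pressure + 31.
Substituting into the grain_size equation gives grain_size = -4*pressure + 120.
This gives tensile = 10*pressure - 304.
Solve 10*pressure - 304 = -204: pressure = (-204 + 304) / 10 = 10.

pressure = 10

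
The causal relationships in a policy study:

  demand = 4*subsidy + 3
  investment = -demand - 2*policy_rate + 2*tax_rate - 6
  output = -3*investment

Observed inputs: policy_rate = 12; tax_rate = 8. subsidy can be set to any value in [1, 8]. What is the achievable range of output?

63 to 147

Substituting into the investment equation gives investment = -4*subsidy - 17.
So output = 12*subsidy + 51.
Linear in subsidy, so extremes are at the endpoints: subsidy = 1 gives output = 63; subsidy = 8 gives output = 147.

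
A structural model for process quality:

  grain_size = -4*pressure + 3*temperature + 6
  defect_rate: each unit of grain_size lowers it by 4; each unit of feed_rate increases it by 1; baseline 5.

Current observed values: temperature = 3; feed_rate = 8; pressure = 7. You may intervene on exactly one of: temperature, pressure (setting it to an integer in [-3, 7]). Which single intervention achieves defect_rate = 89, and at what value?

set temperature = 1

Intervening on temperature: with other inputs at their observed values, defect_rate = -12*temperature + 101. Solving for 89 gives temperature = 1, within [-3, 7].
Intervening on pressure: defect_rate = 16*pressure - 47. Reaching 89 requires pressure = 17/2, not an integer.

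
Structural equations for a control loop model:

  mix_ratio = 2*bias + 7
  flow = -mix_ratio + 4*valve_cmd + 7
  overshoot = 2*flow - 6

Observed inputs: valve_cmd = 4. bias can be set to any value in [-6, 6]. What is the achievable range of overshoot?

2 to 50

Substituting into the flow equation gives flow = -2*bias + 16.
Substituting into the overshoot equation gives overshoot = -4*bias + 26.
Linear in bias, so extremes are at the endpoints: bias = -6 gives overshoot = 50; bias = 6 gives overshoot = 2.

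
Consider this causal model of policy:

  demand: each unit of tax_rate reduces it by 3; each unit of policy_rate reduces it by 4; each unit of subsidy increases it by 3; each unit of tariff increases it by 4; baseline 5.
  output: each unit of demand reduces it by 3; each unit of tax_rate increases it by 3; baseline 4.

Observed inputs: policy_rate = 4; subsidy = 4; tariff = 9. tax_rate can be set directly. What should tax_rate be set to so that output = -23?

Substituting into the demand equation gives demand = -3*tax_rate + 37.
Substituting into the output equation gives output = 12*tax_rate - 107.
Solve 12*tax_rate - 107 = -23: tax_rate = (-23 + 107) / 12 = 7.

tax_rate = 7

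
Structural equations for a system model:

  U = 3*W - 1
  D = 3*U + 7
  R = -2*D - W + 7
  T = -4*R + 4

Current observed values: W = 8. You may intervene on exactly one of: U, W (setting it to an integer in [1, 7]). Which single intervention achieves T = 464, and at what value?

set W = 6

Intervening on U: T = 24*U + 64. Reaching 464 requires U = 50/3, not an integer.
Intervening on W: with other inputs at their observed values, T = 76*W + 8. Solving for 464 gives W = 6, within [1, 7].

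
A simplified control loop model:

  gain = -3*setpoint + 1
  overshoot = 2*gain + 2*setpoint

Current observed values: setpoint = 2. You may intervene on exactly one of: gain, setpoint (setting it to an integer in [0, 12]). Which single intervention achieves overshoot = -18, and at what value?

set setpoint = 5

Intervening on gain: overshoot = 2*gain + 4. Reaching -18 requires gain = -11, outside [0, 12].
Intervening on setpoint: with other inputs at their observed values, overshoot = -4*setpoint + 2. Solving for -18 gives setpoint = 5, within [0, 12].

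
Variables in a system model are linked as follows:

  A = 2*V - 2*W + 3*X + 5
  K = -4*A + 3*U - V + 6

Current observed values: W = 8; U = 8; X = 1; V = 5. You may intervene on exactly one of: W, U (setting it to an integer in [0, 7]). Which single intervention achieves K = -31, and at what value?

set W = 2

Intervening on W: with other inputs at their observed values, K = 8*W - 47. Solving for -31 gives W = 2, within [0, 7].
Intervening on U: K = 3*U - 7. Reaching -31 requires U = -8, outside [0, 7].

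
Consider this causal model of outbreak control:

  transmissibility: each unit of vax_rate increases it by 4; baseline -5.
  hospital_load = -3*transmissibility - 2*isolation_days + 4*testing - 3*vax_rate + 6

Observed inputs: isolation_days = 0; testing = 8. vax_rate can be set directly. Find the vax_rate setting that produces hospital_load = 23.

vax_rate = 2

Substituting into the hospital_load equation gives hospital_load = -15*vax_rate + 53.
Solve -15*vax_rate + 53 = 23: vax_rate = (23 - 53) / -15 = 2.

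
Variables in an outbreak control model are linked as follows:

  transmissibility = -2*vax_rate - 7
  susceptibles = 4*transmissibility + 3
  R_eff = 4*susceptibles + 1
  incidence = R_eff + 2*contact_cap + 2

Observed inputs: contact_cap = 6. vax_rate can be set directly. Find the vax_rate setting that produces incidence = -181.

Substituting into the susceptibles equation gives susceptibles = -8*vax_rate - 25.
R_eff becomes -32*vax_rate - 99.
incidence becomes -32*vax_rate - 85.
Solve -32*vax_rate - 85 = -181: vax_rate = (-181 + 85) / -32 = 3.

vax_rate = 3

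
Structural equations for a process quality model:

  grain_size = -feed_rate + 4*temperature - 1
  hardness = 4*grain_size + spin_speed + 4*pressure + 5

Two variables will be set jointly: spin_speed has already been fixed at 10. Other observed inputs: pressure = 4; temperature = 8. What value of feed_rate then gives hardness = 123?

feed_rate = 8

With spin_speed held at 10:
Substituting into the grain_size equation gives grain_size = -feed_rate + 31.
Substituting into the hardness equation gives hardness = -4*feed_rate + 155.
Solve -4*feed_rate + 155 = 123: feed_rate = (123 - 155) / -4 = 8.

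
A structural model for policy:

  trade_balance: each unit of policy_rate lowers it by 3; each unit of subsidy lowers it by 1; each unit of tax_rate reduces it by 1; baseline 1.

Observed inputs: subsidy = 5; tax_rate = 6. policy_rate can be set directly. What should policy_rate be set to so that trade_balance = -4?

policy_rate = -2

Substituting into the trade_balance equation gives trade_balance = -3*policy_rate - 10.
Solve -3*policy_rate - 10 = -4: policy_rate = (-4 + 10) / -3 = -2.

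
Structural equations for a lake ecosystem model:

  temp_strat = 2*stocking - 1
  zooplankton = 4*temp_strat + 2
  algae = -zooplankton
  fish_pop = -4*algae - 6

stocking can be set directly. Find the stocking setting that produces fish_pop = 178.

stocking = 6

Substituting into the zooplankton equation gives zooplankton = 8*stocking - 2.
Substituting into the algae equation gives algae = -8*stocking + 2.
So fish_pop = 32*stocking - 14.
Solve 32*stocking - 14 = 178: stocking = (178 + 14) / 32 = 6.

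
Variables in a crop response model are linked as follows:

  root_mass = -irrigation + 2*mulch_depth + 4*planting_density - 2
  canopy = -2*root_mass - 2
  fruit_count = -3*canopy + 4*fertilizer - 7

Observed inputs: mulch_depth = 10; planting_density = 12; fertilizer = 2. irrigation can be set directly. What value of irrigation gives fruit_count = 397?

irrigation = 1

Substituting into the root_mass equation gives root_mass = -irrigation + 66.
Substituting into the canopy equation gives canopy = 2*irrigation - 134.
fruit_count becomes -6*irrigation + 403.
Solve -6*irrigation + 403 = 397: irrigation = (397 - 403) / -6 = 1.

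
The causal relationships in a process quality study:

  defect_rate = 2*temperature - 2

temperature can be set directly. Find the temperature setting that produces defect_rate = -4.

temperature = -1

Solve 2*temperature - 2 = -4: temperature = (-4 + 2) / 2 = -1.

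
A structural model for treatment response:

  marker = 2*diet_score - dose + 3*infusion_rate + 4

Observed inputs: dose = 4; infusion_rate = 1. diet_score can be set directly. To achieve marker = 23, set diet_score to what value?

diet_score = 10

Substituting into the marker equation gives marker = 2*diet_score + 3.
Solve 2*diet_score + 3 = 23: diet_score = (23 - 3) / 2 = 10.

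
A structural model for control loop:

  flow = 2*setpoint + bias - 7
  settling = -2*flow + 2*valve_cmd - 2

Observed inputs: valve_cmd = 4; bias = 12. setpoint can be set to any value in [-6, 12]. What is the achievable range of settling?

-52 to 20

Substituting into the flow equation gives flow = 2*setpoint + 5.
Substituting into the settling equation gives settling = -4*setpoint - 4.
Linear in setpoint, so extremes are at the endpoints: setpoint = -6 gives settling = 20; setpoint = 12 gives settling = -52.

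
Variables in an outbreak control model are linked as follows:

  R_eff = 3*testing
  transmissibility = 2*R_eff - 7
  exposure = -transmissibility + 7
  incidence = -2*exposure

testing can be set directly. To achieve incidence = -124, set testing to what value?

Substituting into the transmissibility equation gives transmissibility = 6*testing - 7.
Substituting into the exposure equation gives exposure = -6*testing + 14.
Substituting into the incidence equation gives incidence = 12*testing - 28.
Solve 12*testing - 28 = -124: testing = (-124 + 28) / 12 = -8.

testing = -8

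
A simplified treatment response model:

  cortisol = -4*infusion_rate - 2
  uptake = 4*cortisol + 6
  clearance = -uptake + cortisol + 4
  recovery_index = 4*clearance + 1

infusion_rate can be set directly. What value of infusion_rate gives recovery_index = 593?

Substituting into the uptake equation gives uptake = -16*infusion_rate - 2.
clearance becomes 12*infusion_rate + 4.
recovery_index becomes 48*infusion_rate + 17.
Solve 48*infusion_rate + 17 = 593: infusion_rate = (593 - 17) / 48 = 12.

infusion_rate = 12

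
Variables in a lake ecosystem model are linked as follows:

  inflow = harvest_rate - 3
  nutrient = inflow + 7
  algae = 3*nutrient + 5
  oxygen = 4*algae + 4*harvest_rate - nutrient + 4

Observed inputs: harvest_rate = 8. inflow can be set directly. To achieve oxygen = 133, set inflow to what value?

Intervening on inflow fixes its value directly, overriding its dependence on harvest_rate.
Substituting into the algae equation gives algae = 3*inflow + 26.
Substituting into the oxygen equation gives oxygen = 11*inflow + 133.
Solve 11*inflow + 133 = 133: inflow = (133 - 133) / 11 = 0.

inflow = 0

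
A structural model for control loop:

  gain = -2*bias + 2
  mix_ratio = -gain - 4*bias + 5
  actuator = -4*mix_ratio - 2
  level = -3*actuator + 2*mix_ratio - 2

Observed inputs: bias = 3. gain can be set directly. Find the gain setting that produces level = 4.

Intervening on gain fixes its value directly, overriding its dependence on bias.
Substituting into the mix_ratio equation gives mix_ratio = -gain - 7.
This gives actuator = 4*gain + 26.
level becomes -14*gain - 94.
Solve -14*gain - 94 = 4: gain = (4 + 94) / -14 = -7.

gain = -7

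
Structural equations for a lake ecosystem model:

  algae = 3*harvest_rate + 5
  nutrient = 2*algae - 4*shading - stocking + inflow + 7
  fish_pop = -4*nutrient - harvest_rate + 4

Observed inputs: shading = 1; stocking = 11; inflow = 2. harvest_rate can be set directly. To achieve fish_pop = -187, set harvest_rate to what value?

harvest_rate = 7

Substituting into the nutrient equation gives nutrient = 6*harvest_rate + 4.
Substituting into the fish_pop equation gives fish_pop = -25*harvest_rate - 12.
Solve -25*harvest_rate - 12 = -187: harvest_rate = (-187 + 12) / -25 = 7.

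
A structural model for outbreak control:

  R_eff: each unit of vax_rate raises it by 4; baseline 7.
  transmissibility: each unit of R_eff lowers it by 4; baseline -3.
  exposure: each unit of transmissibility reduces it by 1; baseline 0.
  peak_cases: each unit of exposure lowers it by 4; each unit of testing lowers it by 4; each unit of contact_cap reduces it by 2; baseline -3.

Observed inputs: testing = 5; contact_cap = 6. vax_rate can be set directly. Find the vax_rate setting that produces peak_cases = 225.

Substituting into the transmissibility equation gives transmissibility = -16*vax_rate - 31.
This gives exposure = 16*vax_rate + 31.
Substituting into the peak_cases equation gives peak_cases = -64*vax_rate - 159.
Solve -64*vax_rate - 159 = 225: vax_rate = (225 + 159) / -64 = -6.

vax_rate = -6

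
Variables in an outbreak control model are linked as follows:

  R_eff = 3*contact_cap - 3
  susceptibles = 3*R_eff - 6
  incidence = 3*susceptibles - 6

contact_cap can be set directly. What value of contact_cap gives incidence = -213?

Substituting into the susceptibles equation gives susceptibles = 9*contact_cap - 15.
Substituting into the incidence equation gives incidence = 27*contact_cap - 51.
Solve 27*contact_cap - 51 = -213: contact_cap = (-213 + 51) / 27 = -6.

contact_cap = -6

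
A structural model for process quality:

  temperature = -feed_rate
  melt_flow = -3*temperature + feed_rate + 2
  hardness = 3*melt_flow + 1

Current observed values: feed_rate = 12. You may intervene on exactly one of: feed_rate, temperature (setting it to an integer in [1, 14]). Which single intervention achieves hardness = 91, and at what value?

Intervening on feed_rate: with other inputs at their observed values, hardness = 12*feed_rate + 7. Solving for 91 gives feed_rate = 7, within [1, 14].
Intervening on temperature: hardness = -9*temperature + 43. Reaching 91 requires temperature = -16/3, not an integer.

set feed_rate = 7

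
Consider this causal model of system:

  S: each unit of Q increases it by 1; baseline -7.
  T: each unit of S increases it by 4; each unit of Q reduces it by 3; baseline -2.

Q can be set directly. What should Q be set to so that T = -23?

Q = 7

Substituting into the T equation gives T = Q - 30.
Solve Q - 30 = -23: Q = (-23 + 30) / 1 = 7.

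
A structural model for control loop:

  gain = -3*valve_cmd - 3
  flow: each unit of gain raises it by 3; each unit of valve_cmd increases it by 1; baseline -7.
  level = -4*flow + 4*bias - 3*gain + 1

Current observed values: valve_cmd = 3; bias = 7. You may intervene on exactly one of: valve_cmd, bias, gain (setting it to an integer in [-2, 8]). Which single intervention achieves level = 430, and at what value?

set valve_cmd = 8

Intervening on valve_cmd: with other inputs at their observed values, level = 41*valve_cmd + 102. Solving for 430 gives valve_cmd = 8, within [-2, 8].
Intervening on bias: level = 4*bias + 197. Reaching 430 requires bias = 233/4, not an integer.
Intervening on gain: level = -15*gain + 45. Reaching 430 requires gain = -77/3, not an integer.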